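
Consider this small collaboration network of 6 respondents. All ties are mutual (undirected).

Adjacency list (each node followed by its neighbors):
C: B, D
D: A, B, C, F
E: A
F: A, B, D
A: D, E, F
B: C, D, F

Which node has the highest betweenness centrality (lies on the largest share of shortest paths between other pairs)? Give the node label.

A

Unnormalized betweenness of each node: A:4, B:1/2, C:0, D:7/2, E:0, F:1.
A has the largest value, 4, making it the main broker — the node through which the most shortest paths run.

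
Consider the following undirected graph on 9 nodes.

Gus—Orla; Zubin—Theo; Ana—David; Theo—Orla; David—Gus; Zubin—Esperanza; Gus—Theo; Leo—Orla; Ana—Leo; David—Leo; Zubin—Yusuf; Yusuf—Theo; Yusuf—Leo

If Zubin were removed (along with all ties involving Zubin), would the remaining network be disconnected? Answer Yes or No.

Yes

Removing Zubin leaves {Ana, David, Gus, Leo, Orla, Theo, and Yusuf} with no path to {Esperanza}, so the network splits into 2 components. Zubin is a cut vertex.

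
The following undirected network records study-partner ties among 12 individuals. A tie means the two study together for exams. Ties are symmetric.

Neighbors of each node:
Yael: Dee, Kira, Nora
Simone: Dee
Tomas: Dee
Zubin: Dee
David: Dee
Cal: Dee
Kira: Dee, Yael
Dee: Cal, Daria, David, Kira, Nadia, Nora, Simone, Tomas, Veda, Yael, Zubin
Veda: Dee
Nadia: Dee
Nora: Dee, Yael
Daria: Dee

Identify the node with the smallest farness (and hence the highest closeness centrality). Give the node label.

Dee

Farness (sum of distances to all others) for each node — Cal:21, Daria:21, David:21, Dee:11, Kira:20, Nadia:21, Nora:20, Simone:21, Tomas:21, Veda:21, Yael:19, Zubin:21.
The smallest farness is 11, for Dee, so Dee has the highest closeness.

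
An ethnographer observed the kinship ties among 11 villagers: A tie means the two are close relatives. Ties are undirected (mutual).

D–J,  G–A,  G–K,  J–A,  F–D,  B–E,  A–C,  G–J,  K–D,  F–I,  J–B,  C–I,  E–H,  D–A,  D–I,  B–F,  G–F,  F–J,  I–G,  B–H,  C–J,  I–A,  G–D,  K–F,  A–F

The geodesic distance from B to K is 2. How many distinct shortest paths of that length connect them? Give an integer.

The shortest distance is 2, and the only length-2 path is B–F–K. So there is exactly 1 shortest path.

1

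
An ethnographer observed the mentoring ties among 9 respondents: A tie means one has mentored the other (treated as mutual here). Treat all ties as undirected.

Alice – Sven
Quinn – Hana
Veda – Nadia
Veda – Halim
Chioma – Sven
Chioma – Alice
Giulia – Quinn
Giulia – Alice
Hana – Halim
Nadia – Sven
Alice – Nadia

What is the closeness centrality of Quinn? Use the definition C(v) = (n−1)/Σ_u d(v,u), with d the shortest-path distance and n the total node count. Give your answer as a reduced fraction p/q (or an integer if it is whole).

Distances from Quinn: Alice:2, Chioma:3, Giulia:1, Halim:2, Hana:1, Nadia:3, Sven:3, Veda:3. Sum = 18.
n = 9, so closeness = 8/18 = 4/9.

4/9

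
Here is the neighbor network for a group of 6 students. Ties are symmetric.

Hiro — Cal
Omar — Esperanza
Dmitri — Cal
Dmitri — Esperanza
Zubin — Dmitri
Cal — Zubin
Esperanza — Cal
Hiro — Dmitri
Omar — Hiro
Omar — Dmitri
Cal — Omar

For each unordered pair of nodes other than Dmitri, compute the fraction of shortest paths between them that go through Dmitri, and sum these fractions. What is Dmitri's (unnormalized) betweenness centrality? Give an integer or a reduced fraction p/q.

11/6

Pairs whose geodesics pass through Dmitri — Omar–Zubin: 1/2; Zubin–Hiro: 1/2; Zubin–Esperanza: 1/2; Hiro–Esperanza: 1/3.
All other pairs contribute 0.
Summing the contributions gives betweenness(Dmitri) = 11/6.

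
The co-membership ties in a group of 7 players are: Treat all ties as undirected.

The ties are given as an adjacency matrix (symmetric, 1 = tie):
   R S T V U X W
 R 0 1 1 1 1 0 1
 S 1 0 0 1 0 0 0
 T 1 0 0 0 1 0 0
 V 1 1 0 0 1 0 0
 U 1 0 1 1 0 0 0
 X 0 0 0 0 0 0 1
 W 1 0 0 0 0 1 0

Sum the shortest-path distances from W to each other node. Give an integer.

10

Distances from W: R:1, S:2, T:2, U:2, V:2, X:1.
Sum = 1 + 2 + 2 + 2 + 2 + 1 = 10.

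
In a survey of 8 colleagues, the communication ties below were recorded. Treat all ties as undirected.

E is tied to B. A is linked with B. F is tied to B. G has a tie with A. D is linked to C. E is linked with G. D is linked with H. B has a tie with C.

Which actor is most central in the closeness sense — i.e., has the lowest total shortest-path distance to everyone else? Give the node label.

Farness (sum of distances to all others) for each node — A:15, B:11, C:13, D:17, E:15, F:17, G:19, H:23.
The smallest farness is 11, for B, so B has the highest closeness.

B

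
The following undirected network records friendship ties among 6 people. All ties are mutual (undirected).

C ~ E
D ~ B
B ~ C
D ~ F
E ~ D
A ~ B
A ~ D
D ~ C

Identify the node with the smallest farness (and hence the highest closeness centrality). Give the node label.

D

Farness (sum of distances to all others) for each node — A:8, B:7, C:7, D:5, E:8, F:9.
The smallest farness is 5, for D, so D has the highest closeness.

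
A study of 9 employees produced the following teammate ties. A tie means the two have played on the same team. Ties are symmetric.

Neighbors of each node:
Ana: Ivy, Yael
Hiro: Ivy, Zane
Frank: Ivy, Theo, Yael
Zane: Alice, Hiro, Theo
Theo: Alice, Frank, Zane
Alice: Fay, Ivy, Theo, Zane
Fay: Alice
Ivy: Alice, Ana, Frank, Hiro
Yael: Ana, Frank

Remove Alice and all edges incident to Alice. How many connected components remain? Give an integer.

Without Alice, the remaining ties split the others into: {Ana, Frank, Hiro, Ivy, Theo, Yael, Zane}; {Fay}.
That's 2 separate components.

2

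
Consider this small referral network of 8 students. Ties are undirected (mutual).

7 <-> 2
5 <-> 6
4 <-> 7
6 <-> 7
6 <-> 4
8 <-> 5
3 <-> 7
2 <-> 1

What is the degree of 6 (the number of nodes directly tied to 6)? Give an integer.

6 is directly tied to 4, 5, and 7. That is 3 neighbors, so the degree of 6 is 3.

3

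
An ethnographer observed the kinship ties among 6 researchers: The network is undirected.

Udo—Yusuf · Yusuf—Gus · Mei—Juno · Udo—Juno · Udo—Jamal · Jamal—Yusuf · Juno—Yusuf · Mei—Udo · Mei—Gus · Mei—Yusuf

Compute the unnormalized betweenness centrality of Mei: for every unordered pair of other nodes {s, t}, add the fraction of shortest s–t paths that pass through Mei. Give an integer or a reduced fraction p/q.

Pairs whose geodesics pass through Mei — Juno–Gus: 1/2; Gus–Udo: 1/2.
All other pairs contribute 0.
Summing the contributions gives betweenness(Mei) = 1.

1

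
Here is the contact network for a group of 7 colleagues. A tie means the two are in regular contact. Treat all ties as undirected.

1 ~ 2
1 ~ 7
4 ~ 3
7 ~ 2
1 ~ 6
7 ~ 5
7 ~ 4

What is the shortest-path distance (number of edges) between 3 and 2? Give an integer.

3

One shortest route is 3 – 4 – 7 – 2, which uses 3 edges, and at distance 2 from 3 we only reach {7}, which does not include 2. So d(3,2) = 3.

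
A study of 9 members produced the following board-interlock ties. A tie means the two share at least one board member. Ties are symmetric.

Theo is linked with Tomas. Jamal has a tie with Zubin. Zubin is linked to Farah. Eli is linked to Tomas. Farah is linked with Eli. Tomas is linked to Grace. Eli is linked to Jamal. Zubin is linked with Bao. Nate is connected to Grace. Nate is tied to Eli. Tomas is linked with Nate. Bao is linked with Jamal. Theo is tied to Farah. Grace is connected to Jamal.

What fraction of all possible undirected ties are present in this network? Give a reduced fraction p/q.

7/18

There are 14 edges and 9 nodes, so the maximum possible is C(9,2) = 36.
Density = 14/36 = 7/18.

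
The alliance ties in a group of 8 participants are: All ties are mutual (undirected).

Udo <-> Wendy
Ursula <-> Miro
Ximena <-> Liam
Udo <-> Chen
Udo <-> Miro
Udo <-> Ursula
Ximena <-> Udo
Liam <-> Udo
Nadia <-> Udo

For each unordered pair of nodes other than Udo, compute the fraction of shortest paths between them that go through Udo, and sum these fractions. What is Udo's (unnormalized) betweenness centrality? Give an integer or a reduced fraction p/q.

Pairs whose geodesics pass through Udo — Miro–Ximena: 1; Miro–Liam: 1; Miro–Nadia: 1; Miro–Chen: 1; Miro–Wendy: 1; Ximena–Ursula: 1; Ximena–Nadia: 1; Ximena–Chen: 1; Ximena–Wendy: 1; Liam–Ursula: 1; Liam–Nadia: 1; Liam–Chen: 1; Liam–Wendy: 1; Ursula–Nadia: 1 … (+5 more pairs).
All other pairs contribute 0.
Summing the contributions gives betweenness(Udo) = 19.

19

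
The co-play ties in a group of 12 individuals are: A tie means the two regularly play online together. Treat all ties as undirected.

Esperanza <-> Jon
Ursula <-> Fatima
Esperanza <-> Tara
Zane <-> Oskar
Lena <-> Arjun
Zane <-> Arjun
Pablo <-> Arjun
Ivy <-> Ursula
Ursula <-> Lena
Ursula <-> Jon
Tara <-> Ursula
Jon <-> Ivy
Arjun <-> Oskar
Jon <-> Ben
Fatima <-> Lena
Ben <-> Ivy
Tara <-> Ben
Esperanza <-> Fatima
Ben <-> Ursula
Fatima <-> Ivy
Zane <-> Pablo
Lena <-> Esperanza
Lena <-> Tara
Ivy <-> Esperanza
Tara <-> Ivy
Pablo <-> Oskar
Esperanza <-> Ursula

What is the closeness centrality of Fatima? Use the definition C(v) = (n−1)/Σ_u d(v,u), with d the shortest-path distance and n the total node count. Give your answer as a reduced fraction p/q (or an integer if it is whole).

Distances from Fatima: Arjun:2, Ben:2, Esperanza:1, Ivy:1, Jon:2, Lena:1, Oskar:3, Pablo:3, Tara:2, Ursula:1, Zane:3. Sum = 21.
n = 12, so closeness = 11/21.

11/21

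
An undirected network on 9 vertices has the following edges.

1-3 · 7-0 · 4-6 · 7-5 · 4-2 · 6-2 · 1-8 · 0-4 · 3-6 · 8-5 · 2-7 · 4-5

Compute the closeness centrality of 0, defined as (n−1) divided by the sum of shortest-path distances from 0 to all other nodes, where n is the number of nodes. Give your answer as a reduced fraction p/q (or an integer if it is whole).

Distances from 0: 1:4, 2:2, 3:3, 4:1, 5:2, 6:2, 7:1, 8:3. Sum = 18.
n = 9, so closeness = 8/18 = 4/9.

4/9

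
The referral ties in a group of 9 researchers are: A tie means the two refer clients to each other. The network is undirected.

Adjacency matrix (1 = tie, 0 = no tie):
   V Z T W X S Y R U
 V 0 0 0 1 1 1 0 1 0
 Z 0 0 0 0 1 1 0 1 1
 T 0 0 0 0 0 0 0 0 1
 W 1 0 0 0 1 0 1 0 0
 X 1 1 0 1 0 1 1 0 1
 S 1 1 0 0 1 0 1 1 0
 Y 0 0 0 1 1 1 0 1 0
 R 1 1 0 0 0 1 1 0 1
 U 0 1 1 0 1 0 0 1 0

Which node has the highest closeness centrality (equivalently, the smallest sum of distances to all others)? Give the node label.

Farness (sum of distances to all others) for each node — R:11, S:12, T:19, U:12, V:13, W:14, X:10, Y:13, Z:12.
The smallest farness is 10, for X, so X has the highest closeness.

X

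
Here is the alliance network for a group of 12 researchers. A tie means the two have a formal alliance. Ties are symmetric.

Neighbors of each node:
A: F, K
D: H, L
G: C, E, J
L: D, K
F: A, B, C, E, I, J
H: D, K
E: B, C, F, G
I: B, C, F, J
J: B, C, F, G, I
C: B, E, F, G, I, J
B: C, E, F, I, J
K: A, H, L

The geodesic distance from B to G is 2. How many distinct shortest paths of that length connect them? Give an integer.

The shortest distance is 2. The length-2 paths are: B–C–G; B–E–G; B–J–G.
That gives 3 distinct shortest paths.

3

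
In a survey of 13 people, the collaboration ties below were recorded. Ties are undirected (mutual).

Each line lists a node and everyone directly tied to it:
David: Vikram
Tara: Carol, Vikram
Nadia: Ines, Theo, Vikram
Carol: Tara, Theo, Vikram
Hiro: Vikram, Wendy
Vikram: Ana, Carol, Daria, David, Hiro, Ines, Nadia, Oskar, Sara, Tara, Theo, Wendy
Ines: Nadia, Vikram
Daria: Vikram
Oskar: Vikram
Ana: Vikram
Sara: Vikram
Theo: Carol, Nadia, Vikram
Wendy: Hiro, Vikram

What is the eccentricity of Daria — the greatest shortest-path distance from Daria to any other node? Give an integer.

Distances from Daria: Ana:2, Carol:2, David:2, Hiro:2, Ines:2, Nadia:2, Oskar:2, Sara:2, Tara:2, Theo:2, Vikram:1, Wendy:2.
The largest is 2 (to Wendy, David, Sara, Nadia, Ana, Ines, Hiro, Tara, Carol, Theo, and Oskar), so the eccentricity of Daria is 2.

2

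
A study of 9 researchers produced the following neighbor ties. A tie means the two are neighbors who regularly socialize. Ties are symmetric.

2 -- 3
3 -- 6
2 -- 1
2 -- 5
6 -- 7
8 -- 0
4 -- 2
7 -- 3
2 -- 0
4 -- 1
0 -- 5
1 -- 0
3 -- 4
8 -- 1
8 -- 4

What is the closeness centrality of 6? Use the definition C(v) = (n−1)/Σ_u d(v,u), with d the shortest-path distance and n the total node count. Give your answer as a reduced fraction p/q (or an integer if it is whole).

Distances from 6: 0:3, 1:3, 2:2, 3:1, 4:2, 5:3, 7:1, 8:3. Sum = 18.
n = 9, so closeness = 8/18 = 4/9.

4/9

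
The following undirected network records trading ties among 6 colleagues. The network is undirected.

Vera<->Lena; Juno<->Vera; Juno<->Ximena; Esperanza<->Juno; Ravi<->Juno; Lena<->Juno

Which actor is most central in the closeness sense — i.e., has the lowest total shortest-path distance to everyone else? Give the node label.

Juno

Farness (sum of distances to all others) for each node — Esperanza:9, Juno:5, Lena:8, Ravi:9, Vera:8, Ximena:9.
The smallest farness is 5, for Juno, so Juno has the highest closeness.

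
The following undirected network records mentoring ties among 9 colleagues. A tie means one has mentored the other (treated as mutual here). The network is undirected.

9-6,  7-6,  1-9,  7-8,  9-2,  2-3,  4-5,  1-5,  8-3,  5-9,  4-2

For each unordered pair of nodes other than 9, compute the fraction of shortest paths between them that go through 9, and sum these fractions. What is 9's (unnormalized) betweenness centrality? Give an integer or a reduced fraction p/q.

Pairs whose geodesics pass through 9 — 7–2: 1/2; 7–4: 2/3; 7–5: 1; 7–1: 1; 8–5: 2/3; 8–1: 2/2; 3–5: 1/2; 3–1: 1; 3–6: 1/2; 2–5: 1/2; 2–1: 1; 2–6: 1; 4–6: 2/2; 5–6: 1 … (+1 more pairs).
All other pairs contribute 0.
Summing the contributions gives betweenness(9) = 37/3.

37/3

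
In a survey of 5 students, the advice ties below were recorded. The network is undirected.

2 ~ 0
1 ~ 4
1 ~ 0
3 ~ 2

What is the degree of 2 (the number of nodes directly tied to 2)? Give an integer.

2

2 is directly tied to 0 and 3. That is 2 neighbors, so the degree of 2 is 2.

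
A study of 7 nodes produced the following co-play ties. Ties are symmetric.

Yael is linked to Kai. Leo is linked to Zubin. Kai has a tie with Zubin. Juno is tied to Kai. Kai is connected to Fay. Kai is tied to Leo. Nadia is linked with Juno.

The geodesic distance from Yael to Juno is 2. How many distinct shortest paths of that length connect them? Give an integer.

1

The shortest distance is 2, and the only length-2 path is Yael–Kai–Juno. So there is exactly 1 shortest path.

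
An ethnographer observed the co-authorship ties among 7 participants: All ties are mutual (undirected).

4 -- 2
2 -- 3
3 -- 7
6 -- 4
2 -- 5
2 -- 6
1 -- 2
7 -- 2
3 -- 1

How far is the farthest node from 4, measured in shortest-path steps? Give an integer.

Distances from 4: 1:2, 2:1, 3:2, 5:2, 6:1, 7:2.
The largest is 2 (to 5, 7, 1, and 3), so the eccentricity of 4 is 2.

2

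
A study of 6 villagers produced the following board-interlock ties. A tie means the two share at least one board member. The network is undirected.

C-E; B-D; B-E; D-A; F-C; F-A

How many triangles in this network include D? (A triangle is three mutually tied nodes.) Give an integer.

D's neighbors are A and B, but none of them are tied to each other, so no triangle contains D.

0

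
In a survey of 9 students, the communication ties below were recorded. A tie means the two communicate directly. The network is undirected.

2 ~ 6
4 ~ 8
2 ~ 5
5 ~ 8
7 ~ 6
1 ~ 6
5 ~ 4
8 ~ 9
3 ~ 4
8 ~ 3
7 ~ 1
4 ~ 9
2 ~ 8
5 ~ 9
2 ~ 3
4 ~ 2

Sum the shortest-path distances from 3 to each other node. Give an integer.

Distances from 3: 1:3, 2:1, 4:1, 5:2, 6:2, 7:3, 8:1, 9:2.
Sum = 3 + 1 + 1 + 2 + 2 + 3 + 1 + 2 = 15.

15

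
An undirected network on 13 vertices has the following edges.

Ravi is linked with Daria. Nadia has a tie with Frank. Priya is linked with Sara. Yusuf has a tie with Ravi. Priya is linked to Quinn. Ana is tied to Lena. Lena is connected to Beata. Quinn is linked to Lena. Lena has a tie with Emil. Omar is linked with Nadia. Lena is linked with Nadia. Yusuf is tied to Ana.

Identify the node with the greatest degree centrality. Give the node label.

Lena

Degrees — Ana:2, Beata:1, Daria:1, Emil:1, Frank:1, Lena:5, Nadia:3, Omar:1, Priya:2, Quinn:2, Ravi:2, Sara:1, Yusuf:2.
The maximum is 5, attained only by Lena.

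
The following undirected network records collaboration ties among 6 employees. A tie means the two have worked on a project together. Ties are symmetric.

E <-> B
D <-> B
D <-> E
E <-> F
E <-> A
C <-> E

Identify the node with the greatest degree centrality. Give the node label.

E

Degrees — A:1, B:2, C:1, D:2, E:5, F:1.
The maximum is 5, attained only by E.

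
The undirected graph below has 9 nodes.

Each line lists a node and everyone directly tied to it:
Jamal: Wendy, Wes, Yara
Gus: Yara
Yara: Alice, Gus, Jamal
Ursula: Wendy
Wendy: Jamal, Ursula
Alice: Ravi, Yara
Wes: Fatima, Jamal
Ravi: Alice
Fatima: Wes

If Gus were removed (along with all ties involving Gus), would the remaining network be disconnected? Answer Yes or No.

No

Even without Gus, every remaining node can still reach every other (the residual graph is connected), so Gus is not a cut vertex.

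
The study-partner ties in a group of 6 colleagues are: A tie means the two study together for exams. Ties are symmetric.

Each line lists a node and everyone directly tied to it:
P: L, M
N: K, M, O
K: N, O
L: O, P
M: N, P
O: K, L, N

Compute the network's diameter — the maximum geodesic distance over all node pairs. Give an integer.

3

Eccentricity of each node (its greatest distance to any other): K:3, L:2, M:2, N:2, O:2, P:3.
The maximum eccentricity is 3, realized for instance by the pair P–K via P – M – N – K. So the diameter is 3.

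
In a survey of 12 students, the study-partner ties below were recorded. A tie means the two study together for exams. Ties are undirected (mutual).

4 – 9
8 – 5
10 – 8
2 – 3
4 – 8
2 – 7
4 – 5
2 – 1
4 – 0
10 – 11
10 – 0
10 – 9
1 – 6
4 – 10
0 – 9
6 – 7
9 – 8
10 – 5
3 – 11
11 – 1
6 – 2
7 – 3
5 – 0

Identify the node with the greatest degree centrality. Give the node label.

10

Degrees — 0:4, 1:3, 2:4, 3:3, 4:5, 5:4, 6:3, 7:3, 8:4, 9:4, 10:6, 11:3.
The maximum is 6, attained only by 10.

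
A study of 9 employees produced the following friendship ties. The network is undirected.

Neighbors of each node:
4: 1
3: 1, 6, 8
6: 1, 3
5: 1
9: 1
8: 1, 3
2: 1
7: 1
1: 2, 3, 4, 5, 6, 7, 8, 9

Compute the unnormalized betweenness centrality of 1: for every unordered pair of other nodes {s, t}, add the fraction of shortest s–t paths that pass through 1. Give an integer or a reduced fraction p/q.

51/2

Pairs whose geodesics pass through 1 — 2–6: 1; 2–9: 1; 2–8: 1; 2–5: 1; 2–4: 1; 2–7: 1; 2–3: 1; 6–9: 1; 6–8: 1/2; 6–5: 1; 6–4: 1; 6–7: 1; 9–8: 1; 9–5: 1 … (+12 more pairs).
All other pairs contribute 0.
Summing the contributions gives betweenness(1) = 51/2.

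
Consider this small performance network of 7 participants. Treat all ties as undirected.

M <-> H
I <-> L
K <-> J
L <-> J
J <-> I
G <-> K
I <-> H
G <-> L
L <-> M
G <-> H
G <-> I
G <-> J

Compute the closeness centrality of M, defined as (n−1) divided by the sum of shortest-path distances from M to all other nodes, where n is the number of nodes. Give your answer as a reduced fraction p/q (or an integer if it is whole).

Distances from M: G:2, H:1, I:2, J:2, K:3, L:1. Sum = 11.
n = 7, so closeness = 6/11.

6/11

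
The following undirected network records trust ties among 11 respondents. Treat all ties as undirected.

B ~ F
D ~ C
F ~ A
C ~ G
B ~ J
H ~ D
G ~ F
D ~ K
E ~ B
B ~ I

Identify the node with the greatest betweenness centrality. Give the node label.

Unnormalized betweenness of each node: A:0, B:24, C:21, D:17, E:0, F:29, G:24, H:0, I:0, J:0, K:0.
F has the largest value, 29, making it the main broker — the node through which the most shortest paths run.

F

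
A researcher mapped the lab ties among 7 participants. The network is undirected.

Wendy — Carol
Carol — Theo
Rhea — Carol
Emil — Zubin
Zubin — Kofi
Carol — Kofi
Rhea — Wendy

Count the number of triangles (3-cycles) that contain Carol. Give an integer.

1

Carol's neighbors: Kofi, Rhea, Theo, and Wendy.
Neighbor pairs that are themselves tied: Carol–Rhea–Wendy. Each forms one triangle with Carol, for 1 in total.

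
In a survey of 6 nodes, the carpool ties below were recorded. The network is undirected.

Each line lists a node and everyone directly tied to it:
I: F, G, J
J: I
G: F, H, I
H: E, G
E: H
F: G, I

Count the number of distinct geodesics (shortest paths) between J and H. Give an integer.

1

The shortest distance is 3, and the only length-3 path is J–I–G–H. So there is exactly 1 shortest path.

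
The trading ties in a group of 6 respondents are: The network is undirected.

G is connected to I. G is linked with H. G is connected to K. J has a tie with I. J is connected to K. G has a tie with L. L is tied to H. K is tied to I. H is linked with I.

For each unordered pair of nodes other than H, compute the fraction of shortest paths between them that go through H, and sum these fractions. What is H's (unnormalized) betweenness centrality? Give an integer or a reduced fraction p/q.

Pairs whose geodesics pass through H — I–L: 1/2; L–J: 1/3.
All other pairs contribute 0.
Summing the contributions gives betweenness(H) = 5/6.

5/6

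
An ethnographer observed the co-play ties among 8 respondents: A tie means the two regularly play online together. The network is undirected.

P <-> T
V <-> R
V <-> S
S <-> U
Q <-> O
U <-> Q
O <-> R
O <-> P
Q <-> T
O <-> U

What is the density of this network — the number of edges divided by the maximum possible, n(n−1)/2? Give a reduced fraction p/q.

There are 10 edges and 8 nodes, so the maximum possible is C(8,2) = 28.
Density = 10/28 = 5/14.

5/14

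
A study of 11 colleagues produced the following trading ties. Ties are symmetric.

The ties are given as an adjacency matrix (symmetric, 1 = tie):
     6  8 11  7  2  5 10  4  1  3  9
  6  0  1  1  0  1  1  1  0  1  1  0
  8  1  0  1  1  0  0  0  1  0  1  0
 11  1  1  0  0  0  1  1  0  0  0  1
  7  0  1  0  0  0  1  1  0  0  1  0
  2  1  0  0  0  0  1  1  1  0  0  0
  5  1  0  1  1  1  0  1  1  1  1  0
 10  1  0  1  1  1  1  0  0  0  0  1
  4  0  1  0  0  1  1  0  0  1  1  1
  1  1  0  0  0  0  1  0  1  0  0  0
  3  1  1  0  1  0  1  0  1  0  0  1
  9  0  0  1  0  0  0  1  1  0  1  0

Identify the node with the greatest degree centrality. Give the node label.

Degrees — 1:3, 2:4, 3:6, 4:6, 5:8, 6:7, 7:4, 8:5, 9:4, 10:6, 11:5.
The maximum is 8, attained only by 5.

5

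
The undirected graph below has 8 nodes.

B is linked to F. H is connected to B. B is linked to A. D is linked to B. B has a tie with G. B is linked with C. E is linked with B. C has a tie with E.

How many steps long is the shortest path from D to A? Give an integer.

One shortest route is D – B – A, which uses 2 edges, and D and A are not directly tied, so nothing shorter exists. So d(D,A) = 2.

2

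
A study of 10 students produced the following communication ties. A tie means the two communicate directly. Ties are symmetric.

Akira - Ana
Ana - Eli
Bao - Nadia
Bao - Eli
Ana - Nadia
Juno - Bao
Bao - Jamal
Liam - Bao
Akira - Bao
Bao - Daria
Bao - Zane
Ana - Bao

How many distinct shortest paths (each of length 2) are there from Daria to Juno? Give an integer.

The shortest distance is 2, and the only length-2 path is Daria–Bao–Juno. So there is exactly 1 shortest path.

1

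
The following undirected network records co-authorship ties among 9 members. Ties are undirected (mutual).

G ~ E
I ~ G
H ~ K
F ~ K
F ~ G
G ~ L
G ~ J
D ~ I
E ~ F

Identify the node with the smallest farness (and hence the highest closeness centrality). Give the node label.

Farness (sum of distances to all others) for each node — D:24, E:16, F:14, G:12, H:26, I:17, J:19, K:19, L:19.
The smallest farness is 12, for G, so G has the highest closeness.

G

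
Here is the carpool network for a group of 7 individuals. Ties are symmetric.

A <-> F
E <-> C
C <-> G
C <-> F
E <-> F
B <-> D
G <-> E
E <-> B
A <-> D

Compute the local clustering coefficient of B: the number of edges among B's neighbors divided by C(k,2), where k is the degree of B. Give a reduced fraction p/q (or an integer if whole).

B's neighbors: D and E (k = 2).
Possible neighbor pairs: C(2,2) = 1. Edges among them: none → e = 0.
Clustering(B) = 0/1.

0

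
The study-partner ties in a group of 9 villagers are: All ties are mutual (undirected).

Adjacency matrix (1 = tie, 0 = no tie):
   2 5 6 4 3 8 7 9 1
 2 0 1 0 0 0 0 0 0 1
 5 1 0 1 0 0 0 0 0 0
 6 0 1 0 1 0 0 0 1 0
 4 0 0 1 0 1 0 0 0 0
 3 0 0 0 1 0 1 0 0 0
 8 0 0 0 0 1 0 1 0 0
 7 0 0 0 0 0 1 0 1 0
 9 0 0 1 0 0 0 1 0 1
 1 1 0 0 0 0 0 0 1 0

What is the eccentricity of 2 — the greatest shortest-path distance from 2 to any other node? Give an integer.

4

Distances from 2: 1:1, 3:4, 4:3, 5:1, 6:2, 7:3, 8:4, 9:2.
The largest is 4 (to 8 and 3), so the eccentricity of 2 is 4.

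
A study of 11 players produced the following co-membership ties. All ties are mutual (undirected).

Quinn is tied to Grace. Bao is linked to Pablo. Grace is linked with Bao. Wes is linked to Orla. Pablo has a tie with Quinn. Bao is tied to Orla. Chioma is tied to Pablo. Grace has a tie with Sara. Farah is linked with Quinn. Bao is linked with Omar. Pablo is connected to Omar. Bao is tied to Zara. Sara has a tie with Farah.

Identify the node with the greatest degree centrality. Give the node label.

Degrees — Bao:5, Chioma:1, Farah:2, Grace:3, Omar:2, Orla:2, Pablo:4, Quinn:3, Sara:2, Wes:1, Zara:1.
The maximum is 5, attained only by Bao.

Bao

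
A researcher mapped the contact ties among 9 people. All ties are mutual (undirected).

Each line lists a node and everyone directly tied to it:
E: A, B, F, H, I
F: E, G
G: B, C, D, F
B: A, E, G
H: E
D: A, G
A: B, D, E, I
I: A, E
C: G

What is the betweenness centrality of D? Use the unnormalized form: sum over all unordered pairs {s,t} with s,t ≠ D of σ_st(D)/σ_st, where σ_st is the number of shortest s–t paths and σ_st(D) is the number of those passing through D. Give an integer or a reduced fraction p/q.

3/2

Pairs whose geodesics pass through D — C–I: 1/4; C–A: 1/2; I–G: 1/4; G–A: 1/2.
All other pairs contribute 0.
Summing the contributions gives betweenness(D) = 3/2.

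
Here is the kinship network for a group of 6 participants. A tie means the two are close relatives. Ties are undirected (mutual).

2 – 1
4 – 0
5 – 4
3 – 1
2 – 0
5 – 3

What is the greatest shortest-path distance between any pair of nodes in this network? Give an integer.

Eccentricity of each node (its greatest distance to any other): 0:3, 1:3, 2:3, 3:3, 4:3, 5:3.
The maximum eccentricity is 3, realized for instance by the pair 4–1 via 4 – 5 – 3 – 1. So the diameter is 3.

3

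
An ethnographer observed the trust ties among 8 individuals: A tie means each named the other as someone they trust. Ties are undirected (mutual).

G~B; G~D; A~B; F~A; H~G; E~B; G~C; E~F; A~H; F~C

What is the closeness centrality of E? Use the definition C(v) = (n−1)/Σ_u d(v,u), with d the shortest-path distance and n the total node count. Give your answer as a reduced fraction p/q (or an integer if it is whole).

Distances from E: A:2, B:1, C:2, D:3, F:1, G:2, H:3. Sum = 14.
n = 8, so closeness = 7/14 = 1/2.

1/2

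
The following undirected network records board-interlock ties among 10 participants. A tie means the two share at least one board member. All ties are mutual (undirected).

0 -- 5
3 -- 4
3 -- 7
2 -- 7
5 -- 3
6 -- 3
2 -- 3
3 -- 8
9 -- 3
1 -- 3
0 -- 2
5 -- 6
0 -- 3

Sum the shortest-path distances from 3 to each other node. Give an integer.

9

Distances from 3: 0:1, 1:1, 2:1, 4:1, 5:1, 6:1, 7:1, 8:1, 9:1.
Sum = 1 + 1 + 1 + 1 + 1 + 1 + 1 + 1 + 1 = 9.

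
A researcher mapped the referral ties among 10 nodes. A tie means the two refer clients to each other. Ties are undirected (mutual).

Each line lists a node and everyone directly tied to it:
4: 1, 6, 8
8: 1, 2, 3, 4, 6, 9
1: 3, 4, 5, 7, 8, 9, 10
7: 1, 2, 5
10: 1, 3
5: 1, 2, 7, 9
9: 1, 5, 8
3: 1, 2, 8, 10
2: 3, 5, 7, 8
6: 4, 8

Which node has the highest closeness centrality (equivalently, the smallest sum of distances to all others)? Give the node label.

Farness (sum of distances to all others) for each node — 1:11, 2:14, 3:14, 4:15, 5:15, 6:19, 7:16, 8:12, 9:15, 10:17.
The smallest farness is 11, for 1, so 1 has the highest closeness.

1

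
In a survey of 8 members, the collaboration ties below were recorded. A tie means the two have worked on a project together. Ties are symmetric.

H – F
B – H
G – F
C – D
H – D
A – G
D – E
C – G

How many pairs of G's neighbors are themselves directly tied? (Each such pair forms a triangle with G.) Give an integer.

G's neighbors are A, C, and F, but none of them are tied to each other, so no triangle contains G.

0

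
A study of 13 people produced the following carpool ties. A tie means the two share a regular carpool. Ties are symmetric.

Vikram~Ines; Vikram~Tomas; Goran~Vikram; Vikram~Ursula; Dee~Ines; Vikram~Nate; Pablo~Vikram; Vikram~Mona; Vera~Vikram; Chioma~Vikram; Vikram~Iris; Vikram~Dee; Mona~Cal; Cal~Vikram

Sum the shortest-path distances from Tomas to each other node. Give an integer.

23

Distances from Tomas: Cal:2, Chioma:2, Dee:2, Goran:2, Ines:2, Iris:2, Mona:2, Nate:2, Pablo:2, Ursula:2, Vera:2, Vikram:1.
Sum = 2 + 2 + 2 + 2 + 2 + 2 + 2 + 2 + 2 + 2 + 2 + 1 = 23.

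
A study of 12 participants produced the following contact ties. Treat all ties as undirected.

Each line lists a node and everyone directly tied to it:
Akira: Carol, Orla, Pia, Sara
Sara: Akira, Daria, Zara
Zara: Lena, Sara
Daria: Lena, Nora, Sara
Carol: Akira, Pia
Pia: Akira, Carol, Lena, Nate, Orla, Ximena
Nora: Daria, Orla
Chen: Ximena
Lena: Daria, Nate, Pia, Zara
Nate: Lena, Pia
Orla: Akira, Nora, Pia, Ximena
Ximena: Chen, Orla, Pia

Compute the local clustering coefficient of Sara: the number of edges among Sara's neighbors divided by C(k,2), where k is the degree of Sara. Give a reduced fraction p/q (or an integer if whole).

Sara's neighbors: Akira, Daria, and Zara (k = 3).
Possible neighbor pairs: C(3,2) = 3. Edges among them: none → e = 0.
Clustering(Sara) = 0/3 = 0.

0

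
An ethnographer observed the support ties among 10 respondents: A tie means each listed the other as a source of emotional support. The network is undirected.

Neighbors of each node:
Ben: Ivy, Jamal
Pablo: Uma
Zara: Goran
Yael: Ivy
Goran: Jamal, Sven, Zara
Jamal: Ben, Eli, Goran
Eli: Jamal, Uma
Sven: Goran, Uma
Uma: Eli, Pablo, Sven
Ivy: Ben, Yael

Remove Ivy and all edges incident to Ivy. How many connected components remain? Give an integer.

Without Ivy, the remaining ties split the others into: {Ben, Eli, Goran, Jamal, Pablo, Sven, Uma, Zara}; {Yael}.
That's 2 separate components.

2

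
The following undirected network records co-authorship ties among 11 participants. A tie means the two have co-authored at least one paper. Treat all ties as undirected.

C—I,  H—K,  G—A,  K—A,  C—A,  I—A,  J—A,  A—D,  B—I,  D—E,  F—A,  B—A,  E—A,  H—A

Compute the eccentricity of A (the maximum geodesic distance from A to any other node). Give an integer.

1

Distances from A: B:1, C:1, D:1, E:1, F:1, G:1, H:1, I:1, J:1, K:1.
The largest is 1 (to C, F, G, H, J, D, E, B, I, and K), so the eccentricity of A is 1.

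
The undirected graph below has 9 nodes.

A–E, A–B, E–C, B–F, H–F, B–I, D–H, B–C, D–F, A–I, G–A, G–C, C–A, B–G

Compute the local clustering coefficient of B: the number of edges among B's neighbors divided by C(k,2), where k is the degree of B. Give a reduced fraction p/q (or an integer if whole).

2/5

B's neighbors: A, C, F, G, and I (k = 5).
Possible neighbor pairs: C(5,2) = 10. Edges among them: A–C, A–G, A–I, C–G → e = 4.
Clustering(B) = 4/10 = 2/5.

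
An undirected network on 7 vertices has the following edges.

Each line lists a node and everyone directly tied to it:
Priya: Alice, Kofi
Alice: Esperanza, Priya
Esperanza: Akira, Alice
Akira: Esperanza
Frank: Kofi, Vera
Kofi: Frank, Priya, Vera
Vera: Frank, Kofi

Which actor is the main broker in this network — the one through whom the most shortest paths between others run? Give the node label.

Priya

Unnormalized betweenness of each node: Akira:0, Alice:8, Esperanza:5, Frank:0, Kofi:8, Priya:9, Vera:0.
Priya has the largest value, 9, making it the main broker — the node through which the most shortest paths run.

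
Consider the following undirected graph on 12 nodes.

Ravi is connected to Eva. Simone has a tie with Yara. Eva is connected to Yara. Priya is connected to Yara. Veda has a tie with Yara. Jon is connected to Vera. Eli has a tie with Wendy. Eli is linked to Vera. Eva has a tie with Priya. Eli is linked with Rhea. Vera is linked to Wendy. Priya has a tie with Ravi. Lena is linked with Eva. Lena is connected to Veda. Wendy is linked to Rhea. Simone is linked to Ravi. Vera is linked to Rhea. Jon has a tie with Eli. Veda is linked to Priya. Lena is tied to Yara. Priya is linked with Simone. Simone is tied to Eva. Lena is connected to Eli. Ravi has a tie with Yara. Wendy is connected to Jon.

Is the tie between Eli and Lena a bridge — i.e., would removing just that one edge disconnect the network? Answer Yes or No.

Without the Eli–Lena edge there is no alternate route between Eli and Lena, so the network disconnects. It is a bridge.

Yes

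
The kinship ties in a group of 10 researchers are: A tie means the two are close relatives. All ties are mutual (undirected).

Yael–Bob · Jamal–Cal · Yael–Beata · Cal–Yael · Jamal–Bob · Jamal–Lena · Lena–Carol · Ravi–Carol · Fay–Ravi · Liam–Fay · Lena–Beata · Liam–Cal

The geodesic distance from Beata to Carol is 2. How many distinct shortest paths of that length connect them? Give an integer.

The shortest distance is 2, and the only length-2 path is Beata–Lena–Carol. So there is exactly 1 shortest path.

1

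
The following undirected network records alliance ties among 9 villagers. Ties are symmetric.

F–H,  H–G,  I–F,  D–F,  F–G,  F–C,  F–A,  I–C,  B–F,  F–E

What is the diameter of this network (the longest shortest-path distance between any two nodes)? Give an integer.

Eccentricity of each node (its greatest distance to any other): A:2, B:2, C:2, D:2, E:2, F:1, G:2, H:2, I:2.
The maximum eccentricity is 2, realized for instance by the pair G–C via G – F – C. So the diameter is 2.

2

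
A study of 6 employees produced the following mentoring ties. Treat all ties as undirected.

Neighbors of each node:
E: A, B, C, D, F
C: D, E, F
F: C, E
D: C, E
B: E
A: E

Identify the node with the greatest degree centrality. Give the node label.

Degrees — A:1, B:1, C:3, D:2, E:5, F:2.
The maximum is 5, attained only by E.

E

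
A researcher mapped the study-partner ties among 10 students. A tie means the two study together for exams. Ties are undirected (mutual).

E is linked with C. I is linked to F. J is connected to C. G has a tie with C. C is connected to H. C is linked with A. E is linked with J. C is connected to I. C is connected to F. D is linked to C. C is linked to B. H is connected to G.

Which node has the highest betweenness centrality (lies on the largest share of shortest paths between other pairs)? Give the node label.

C

Unnormalized betweenness of each node: A:0, B:0, C:33, D:0, E:0, F:0, G:0, H:0, I:0, J:0.
C has the largest value, 33, making it the main broker — the node through which the most shortest paths run.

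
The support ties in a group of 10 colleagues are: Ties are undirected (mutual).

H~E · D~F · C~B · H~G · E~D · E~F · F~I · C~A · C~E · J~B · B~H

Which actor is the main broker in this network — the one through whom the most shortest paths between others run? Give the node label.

E

Unnormalized betweenness of each node: A:0, B:10, C:12, D:0, E:20, F:8, G:0, H:12, I:0, J:0.
E has the largest value, 20, making it the main broker — the node through which the most shortest paths run.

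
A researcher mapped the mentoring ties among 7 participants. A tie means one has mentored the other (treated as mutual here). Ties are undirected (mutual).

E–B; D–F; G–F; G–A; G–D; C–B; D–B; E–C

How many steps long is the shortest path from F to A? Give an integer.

2

One shortest route is F – G – A, which uses 2 edges, and F and A are not directly tied, so nothing shorter exists. So d(F,A) = 2.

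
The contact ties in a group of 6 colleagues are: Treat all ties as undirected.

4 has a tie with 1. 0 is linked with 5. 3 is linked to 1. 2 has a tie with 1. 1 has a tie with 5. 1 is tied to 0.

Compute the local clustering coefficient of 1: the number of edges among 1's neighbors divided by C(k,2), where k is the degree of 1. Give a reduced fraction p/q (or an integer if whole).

1/10

1's neighbors: 0, 2, 3, 4, and 5 (k = 5).
Possible neighbor pairs: C(5,2) = 10. Edges among them: 0–5 → e = 1.
Clustering(1) = 1/10.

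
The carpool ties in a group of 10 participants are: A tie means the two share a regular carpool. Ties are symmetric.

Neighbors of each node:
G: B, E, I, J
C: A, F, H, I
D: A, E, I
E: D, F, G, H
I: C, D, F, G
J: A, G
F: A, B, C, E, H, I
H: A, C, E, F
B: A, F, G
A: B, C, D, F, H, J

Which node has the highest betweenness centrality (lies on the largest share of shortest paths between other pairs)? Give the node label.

A

Unnormalized betweenness of each node: A:47/6, B:5/6, C:5/6, D:1, E:8/3, F:4, G:23/6, H:5/6, I:8/3, J:1/2.
A has the largest value, 47/6, making it the main broker — the node through which the most shortest paths run.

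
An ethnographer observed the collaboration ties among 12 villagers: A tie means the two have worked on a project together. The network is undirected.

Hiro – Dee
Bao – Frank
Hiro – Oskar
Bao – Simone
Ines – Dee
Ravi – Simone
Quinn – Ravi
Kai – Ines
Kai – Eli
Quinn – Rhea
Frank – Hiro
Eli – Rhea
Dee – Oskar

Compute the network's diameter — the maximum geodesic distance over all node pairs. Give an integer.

Eccentricity of each node (its greatest distance to any other): Bao:5, Dee:5, Eli:5, Frank:5, Hiro:5, Ines:5, Kai:5, Oskar:6, Quinn:6, Ravi:5, Rhea:5, Simone:5.
The maximum eccentricity is 6, realized for instance by the pair Quinn–Oskar via Quinn – Ravi – Simone – Bao – Frank – Hiro – Oskar. So the diameter is 6.

6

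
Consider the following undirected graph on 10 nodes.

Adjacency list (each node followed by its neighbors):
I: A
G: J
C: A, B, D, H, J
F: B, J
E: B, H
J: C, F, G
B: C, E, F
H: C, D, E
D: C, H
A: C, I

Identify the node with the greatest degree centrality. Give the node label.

C

Degrees — A:2, B:3, C:5, D:2, E:2, F:2, G:1, H:3, I:1, J:3.
The maximum is 5, attained only by C.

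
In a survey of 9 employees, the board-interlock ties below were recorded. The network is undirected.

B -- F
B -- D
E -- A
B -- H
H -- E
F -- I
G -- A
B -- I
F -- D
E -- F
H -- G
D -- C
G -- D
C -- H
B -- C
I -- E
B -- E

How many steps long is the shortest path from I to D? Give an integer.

2

One shortest route is I – F – D, which uses 2 edges, and I and D are not directly tied, so nothing shorter exists. So d(I,D) = 2.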